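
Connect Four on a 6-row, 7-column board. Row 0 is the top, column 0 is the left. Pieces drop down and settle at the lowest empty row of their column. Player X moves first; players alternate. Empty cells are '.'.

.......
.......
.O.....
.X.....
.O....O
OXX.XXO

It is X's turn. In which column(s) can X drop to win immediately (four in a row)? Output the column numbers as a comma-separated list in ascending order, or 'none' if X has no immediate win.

col 0: drop X → no win
col 1: drop X → no win
col 2: drop X → no win
col 3: drop X → WIN!
col 4: drop X → no win
col 5: drop X → no win
col 6: drop X → no win

Answer: 3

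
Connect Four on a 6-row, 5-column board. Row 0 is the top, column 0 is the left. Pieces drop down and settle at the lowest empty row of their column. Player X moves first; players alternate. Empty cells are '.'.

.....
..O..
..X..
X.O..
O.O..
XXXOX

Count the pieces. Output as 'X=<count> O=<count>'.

X=6 O=5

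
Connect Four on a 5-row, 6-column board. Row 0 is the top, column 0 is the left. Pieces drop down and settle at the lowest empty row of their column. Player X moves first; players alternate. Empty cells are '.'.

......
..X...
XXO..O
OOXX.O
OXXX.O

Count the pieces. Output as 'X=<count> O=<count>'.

X=8 O=7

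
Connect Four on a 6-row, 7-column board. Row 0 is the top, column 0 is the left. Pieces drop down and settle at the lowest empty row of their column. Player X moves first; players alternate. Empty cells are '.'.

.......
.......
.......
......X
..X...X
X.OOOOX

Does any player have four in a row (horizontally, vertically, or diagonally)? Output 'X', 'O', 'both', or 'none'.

O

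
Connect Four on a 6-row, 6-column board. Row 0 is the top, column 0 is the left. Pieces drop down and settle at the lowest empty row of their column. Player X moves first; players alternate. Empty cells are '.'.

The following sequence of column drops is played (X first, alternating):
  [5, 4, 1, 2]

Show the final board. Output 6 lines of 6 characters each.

Move 1: X drops in col 5, lands at row 5
Move 2: O drops in col 4, lands at row 5
Move 3: X drops in col 1, lands at row 5
Move 4: O drops in col 2, lands at row 5

Answer: ......
......
......
......
......
.XO.OX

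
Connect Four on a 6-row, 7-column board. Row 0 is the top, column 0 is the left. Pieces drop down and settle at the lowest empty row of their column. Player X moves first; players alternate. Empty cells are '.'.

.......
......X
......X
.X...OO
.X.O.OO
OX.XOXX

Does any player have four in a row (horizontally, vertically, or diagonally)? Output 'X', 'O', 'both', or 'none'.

none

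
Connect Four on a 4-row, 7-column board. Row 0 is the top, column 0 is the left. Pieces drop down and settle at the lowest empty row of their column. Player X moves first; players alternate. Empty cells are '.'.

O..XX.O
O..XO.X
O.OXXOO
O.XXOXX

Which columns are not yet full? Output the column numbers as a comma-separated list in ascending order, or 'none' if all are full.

col 0: top cell = 'O' → FULL
col 1: top cell = '.' → open
col 2: top cell = '.' → open
col 3: top cell = 'X' → FULL
col 4: top cell = 'X' → FULL
col 5: top cell = '.' → open
col 6: top cell = 'O' → FULL

Answer: 1,2,5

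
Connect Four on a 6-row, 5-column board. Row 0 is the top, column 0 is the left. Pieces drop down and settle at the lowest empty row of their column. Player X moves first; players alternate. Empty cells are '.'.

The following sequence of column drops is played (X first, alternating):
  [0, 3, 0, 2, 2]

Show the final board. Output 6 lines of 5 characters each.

Move 1: X drops in col 0, lands at row 5
Move 2: O drops in col 3, lands at row 5
Move 3: X drops in col 0, lands at row 4
Move 4: O drops in col 2, lands at row 5
Move 5: X drops in col 2, lands at row 4

Answer: .....
.....
.....
.....
X.X..
X.OO.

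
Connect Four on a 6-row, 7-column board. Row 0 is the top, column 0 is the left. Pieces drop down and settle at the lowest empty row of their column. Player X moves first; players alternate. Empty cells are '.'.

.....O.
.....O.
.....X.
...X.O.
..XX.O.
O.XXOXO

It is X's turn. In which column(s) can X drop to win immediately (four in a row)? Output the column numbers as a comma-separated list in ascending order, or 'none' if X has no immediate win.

col 0: drop X → no win
col 1: drop X → no win
col 2: drop X → no win
col 3: drop X → WIN!
col 4: drop X → no win
col 6: drop X → no win

Answer: 3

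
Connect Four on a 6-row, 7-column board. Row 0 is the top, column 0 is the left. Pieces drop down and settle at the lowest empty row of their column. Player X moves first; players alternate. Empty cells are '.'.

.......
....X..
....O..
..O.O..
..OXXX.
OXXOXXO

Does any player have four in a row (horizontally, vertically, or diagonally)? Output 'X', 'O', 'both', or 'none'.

none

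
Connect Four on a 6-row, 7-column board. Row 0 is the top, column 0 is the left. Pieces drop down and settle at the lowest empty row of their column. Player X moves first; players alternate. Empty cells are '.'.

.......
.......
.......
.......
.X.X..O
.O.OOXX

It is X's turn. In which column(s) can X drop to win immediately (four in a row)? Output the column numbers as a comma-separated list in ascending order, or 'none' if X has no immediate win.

Answer: none

Derivation:
col 0: drop X → no win
col 1: drop X → no win
col 2: drop X → no win
col 3: drop X → no win
col 4: drop X → no win
col 5: drop X → no win
col 6: drop X → no win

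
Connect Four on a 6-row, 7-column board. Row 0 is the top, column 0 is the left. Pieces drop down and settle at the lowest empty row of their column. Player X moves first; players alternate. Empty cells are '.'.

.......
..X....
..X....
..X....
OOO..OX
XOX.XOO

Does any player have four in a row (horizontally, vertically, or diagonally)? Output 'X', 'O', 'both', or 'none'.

none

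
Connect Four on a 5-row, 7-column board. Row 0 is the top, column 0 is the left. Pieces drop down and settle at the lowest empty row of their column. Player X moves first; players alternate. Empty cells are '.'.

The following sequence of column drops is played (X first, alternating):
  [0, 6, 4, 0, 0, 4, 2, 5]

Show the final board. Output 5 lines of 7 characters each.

Move 1: X drops in col 0, lands at row 4
Move 2: O drops in col 6, lands at row 4
Move 3: X drops in col 4, lands at row 4
Move 4: O drops in col 0, lands at row 3
Move 5: X drops in col 0, lands at row 2
Move 6: O drops in col 4, lands at row 3
Move 7: X drops in col 2, lands at row 4
Move 8: O drops in col 5, lands at row 4

Answer: .......
.......
X......
O...O..
X.X.XOO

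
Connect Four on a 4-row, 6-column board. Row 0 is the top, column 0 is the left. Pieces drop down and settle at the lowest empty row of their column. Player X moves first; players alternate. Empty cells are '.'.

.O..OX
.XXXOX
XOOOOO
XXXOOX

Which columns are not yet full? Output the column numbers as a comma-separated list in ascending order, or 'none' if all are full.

Answer: 0,2,3

Derivation:
col 0: top cell = '.' → open
col 1: top cell = 'O' → FULL
col 2: top cell = '.' → open
col 3: top cell = '.' → open
col 4: top cell = 'O' → FULL
col 5: top cell = 'X' → FULL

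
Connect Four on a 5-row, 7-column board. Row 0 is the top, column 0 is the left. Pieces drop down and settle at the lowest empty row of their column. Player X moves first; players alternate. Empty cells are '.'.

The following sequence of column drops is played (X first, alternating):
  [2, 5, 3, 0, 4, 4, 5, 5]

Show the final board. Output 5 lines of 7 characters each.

Move 1: X drops in col 2, lands at row 4
Move 2: O drops in col 5, lands at row 4
Move 3: X drops in col 3, lands at row 4
Move 4: O drops in col 0, lands at row 4
Move 5: X drops in col 4, lands at row 4
Move 6: O drops in col 4, lands at row 3
Move 7: X drops in col 5, lands at row 3
Move 8: O drops in col 5, lands at row 2

Answer: .......
.......
.....O.
....OX.
O.XXXO.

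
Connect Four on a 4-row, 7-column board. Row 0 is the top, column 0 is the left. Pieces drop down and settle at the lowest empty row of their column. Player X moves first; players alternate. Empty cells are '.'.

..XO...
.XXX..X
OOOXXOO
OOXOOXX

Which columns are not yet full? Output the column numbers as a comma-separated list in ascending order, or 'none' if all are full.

col 0: top cell = '.' → open
col 1: top cell = '.' → open
col 2: top cell = 'X' → FULL
col 3: top cell = 'O' → FULL
col 4: top cell = '.' → open
col 5: top cell = '.' → open
col 6: top cell = '.' → open

Answer: 0,1,4,5,6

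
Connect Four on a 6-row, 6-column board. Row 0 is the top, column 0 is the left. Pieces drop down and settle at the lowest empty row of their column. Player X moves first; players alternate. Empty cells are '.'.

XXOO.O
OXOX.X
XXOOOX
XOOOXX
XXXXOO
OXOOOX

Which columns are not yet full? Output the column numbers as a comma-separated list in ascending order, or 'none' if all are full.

col 0: top cell = 'X' → FULL
col 1: top cell = 'X' → FULL
col 2: top cell = 'O' → FULL
col 3: top cell = 'O' → FULL
col 4: top cell = '.' → open
col 5: top cell = 'O' → FULL

Answer: 4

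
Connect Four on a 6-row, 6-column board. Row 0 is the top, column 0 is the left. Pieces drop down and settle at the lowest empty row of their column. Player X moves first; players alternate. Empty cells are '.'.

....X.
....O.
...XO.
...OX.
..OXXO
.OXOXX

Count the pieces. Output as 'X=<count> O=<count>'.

X=8 O=7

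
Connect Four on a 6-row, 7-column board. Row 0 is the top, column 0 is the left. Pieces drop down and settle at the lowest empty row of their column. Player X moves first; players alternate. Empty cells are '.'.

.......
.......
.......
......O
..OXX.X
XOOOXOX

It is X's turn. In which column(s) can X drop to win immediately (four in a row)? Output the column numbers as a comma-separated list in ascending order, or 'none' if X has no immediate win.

Answer: 5

Derivation:
col 0: drop X → no win
col 1: drop X → no win
col 2: drop X → no win
col 3: drop X → no win
col 4: drop X → no win
col 5: drop X → WIN!
col 6: drop X → no win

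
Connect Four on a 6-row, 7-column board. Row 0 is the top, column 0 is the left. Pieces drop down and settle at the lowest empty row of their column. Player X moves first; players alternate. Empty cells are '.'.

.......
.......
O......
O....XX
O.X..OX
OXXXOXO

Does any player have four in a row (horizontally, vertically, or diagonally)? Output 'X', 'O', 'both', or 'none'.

O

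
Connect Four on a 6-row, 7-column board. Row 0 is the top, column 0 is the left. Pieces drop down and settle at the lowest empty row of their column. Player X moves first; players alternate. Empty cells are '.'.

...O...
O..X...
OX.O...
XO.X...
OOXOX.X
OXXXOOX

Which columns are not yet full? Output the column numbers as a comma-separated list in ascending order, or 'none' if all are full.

col 0: top cell = '.' → open
col 1: top cell = '.' → open
col 2: top cell = '.' → open
col 3: top cell = 'O' → FULL
col 4: top cell = '.' → open
col 5: top cell = '.' → open
col 6: top cell = '.' → open

Answer: 0,1,2,4,5,6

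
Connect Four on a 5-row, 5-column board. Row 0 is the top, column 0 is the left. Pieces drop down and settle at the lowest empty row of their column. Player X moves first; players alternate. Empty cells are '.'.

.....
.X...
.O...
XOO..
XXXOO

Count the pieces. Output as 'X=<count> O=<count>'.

X=5 O=5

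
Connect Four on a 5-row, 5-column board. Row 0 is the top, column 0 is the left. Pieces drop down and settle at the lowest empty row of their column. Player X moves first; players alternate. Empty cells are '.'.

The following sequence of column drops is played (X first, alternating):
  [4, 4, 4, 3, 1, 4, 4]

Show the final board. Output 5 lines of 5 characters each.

Move 1: X drops in col 4, lands at row 4
Move 2: O drops in col 4, lands at row 3
Move 3: X drops in col 4, lands at row 2
Move 4: O drops in col 3, lands at row 4
Move 5: X drops in col 1, lands at row 4
Move 6: O drops in col 4, lands at row 1
Move 7: X drops in col 4, lands at row 0

Answer: ....X
....O
....X
....O
.X.OX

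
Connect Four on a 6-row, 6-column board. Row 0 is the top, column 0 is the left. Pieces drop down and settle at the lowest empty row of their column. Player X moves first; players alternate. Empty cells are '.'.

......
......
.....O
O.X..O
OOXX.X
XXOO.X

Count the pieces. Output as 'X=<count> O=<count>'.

X=7 O=7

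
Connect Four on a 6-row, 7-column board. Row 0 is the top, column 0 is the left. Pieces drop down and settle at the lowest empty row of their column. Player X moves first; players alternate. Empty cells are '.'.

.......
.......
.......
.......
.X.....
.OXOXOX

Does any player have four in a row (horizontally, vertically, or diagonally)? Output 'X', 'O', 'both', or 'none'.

none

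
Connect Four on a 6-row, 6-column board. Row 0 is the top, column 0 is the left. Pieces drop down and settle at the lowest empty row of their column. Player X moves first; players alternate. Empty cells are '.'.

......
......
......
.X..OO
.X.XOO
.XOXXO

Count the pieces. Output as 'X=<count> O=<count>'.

X=6 O=6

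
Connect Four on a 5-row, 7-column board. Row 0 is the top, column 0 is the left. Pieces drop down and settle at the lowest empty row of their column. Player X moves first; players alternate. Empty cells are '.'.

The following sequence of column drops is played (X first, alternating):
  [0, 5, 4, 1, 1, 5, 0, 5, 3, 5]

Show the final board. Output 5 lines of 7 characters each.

Move 1: X drops in col 0, lands at row 4
Move 2: O drops in col 5, lands at row 4
Move 3: X drops in col 4, lands at row 4
Move 4: O drops in col 1, lands at row 4
Move 5: X drops in col 1, lands at row 3
Move 6: O drops in col 5, lands at row 3
Move 7: X drops in col 0, lands at row 3
Move 8: O drops in col 5, lands at row 2
Move 9: X drops in col 3, lands at row 4
Move 10: O drops in col 5, lands at row 1

Answer: .......
.....O.
.....O.
XX...O.
XO.XXO.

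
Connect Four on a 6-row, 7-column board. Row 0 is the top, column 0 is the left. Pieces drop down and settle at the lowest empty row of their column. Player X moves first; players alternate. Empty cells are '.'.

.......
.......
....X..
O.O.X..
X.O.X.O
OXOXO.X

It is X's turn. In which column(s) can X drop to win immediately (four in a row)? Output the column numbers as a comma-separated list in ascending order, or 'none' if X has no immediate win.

Answer: 4

Derivation:
col 0: drop X → no win
col 1: drop X → no win
col 2: drop X → no win
col 3: drop X → no win
col 4: drop X → WIN!
col 5: drop X → no win
col 6: drop X → no win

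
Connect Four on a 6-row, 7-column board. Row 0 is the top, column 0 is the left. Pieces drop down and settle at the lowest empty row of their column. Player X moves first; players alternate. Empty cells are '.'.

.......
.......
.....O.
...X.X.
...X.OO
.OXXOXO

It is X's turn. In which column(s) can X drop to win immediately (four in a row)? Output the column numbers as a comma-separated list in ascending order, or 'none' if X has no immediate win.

Answer: 3

Derivation:
col 0: drop X → no win
col 1: drop X → no win
col 2: drop X → no win
col 3: drop X → WIN!
col 4: drop X → no win
col 5: drop X → no win
col 6: drop X → no win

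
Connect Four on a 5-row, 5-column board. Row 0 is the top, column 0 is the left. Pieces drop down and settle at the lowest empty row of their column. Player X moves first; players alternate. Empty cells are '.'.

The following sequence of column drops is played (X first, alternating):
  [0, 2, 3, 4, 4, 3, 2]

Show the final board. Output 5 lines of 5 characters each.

Answer: .....
.....
.....
..XOX
X.OXO

Derivation:
Move 1: X drops in col 0, lands at row 4
Move 2: O drops in col 2, lands at row 4
Move 3: X drops in col 3, lands at row 4
Move 4: O drops in col 4, lands at row 4
Move 5: X drops in col 4, lands at row 3
Move 6: O drops in col 3, lands at row 3
Move 7: X drops in col 2, lands at row 3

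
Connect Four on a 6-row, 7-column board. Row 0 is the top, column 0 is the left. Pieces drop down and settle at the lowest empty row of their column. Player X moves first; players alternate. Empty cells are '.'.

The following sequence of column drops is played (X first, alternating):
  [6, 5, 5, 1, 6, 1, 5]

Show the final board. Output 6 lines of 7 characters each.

Answer: .......
.......
.......
.....X.
.O...XX
.O...OX

Derivation:
Move 1: X drops in col 6, lands at row 5
Move 2: O drops in col 5, lands at row 5
Move 3: X drops in col 5, lands at row 4
Move 4: O drops in col 1, lands at row 5
Move 5: X drops in col 6, lands at row 4
Move 6: O drops in col 1, lands at row 4
Move 7: X drops in col 5, lands at row 3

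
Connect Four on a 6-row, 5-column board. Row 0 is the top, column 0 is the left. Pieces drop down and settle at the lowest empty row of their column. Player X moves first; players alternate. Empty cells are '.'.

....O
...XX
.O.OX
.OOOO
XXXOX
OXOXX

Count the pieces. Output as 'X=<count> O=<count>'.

X=10 O=10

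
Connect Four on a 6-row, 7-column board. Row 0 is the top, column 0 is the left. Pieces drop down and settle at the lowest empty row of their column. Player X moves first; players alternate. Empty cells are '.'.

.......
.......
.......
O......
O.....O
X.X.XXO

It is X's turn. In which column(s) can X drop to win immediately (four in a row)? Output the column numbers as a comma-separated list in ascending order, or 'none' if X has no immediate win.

col 0: drop X → no win
col 1: drop X → no win
col 2: drop X → no win
col 3: drop X → WIN!
col 4: drop X → no win
col 5: drop X → no win
col 6: drop X → no win

Answer: 3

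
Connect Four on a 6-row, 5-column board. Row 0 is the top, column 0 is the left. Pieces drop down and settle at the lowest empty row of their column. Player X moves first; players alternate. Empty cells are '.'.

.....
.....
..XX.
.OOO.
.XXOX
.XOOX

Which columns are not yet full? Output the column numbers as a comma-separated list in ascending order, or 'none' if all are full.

col 0: top cell = '.' → open
col 1: top cell = '.' → open
col 2: top cell = '.' → open
col 3: top cell = '.' → open
col 4: top cell = '.' → open

Answer: 0,1,2,3,4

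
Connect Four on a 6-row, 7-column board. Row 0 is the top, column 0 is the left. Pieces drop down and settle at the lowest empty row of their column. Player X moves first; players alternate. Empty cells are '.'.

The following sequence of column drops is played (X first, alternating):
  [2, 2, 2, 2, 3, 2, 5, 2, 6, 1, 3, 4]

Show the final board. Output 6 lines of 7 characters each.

Move 1: X drops in col 2, lands at row 5
Move 2: O drops in col 2, lands at row 4
Move 3: X drops in col 2, lands at row 3
Move 4: O drops in col 2, lands at row 2
Move 5: X drops in col 3, lands at row 5
Move 6: O drops in col 2, lands at row 1
Move 7: X drops in col 5, lands at row 5
Move 8: O drops in col 2, lands at row 0
Move 9: X drops in col 6, lands at row 5
Move 10: O drops in col 1, lands at row 5
Move 11: X drops in col 3, lands at row 4
Move 12: O drops in col 4, lands at row 5

Answer: ..O....
..O....
..O....
..X....
..OX...
.OXXOXX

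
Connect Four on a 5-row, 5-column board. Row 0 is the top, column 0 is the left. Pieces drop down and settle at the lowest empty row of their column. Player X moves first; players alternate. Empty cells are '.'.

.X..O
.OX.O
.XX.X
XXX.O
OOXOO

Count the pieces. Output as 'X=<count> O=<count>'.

X=9 O=8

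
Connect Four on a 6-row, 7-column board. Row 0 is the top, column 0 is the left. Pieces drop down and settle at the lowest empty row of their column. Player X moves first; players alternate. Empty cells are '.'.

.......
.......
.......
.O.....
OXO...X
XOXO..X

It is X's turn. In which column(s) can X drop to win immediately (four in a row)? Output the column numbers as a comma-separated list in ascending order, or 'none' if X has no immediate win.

Answer: none

Derivation:
col 0: drop X → no win
col 1: drop X → no win
col 2: drop X → no win
col 3: drop X → no win
col 4: drop X → no win
col 5: drop X → no win
col 6: drop X → no win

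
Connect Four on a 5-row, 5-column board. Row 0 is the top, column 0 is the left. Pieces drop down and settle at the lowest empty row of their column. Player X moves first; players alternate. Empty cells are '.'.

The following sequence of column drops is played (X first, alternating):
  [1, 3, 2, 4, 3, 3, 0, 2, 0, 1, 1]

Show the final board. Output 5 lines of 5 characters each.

Move 1: X drops in col 1, lands at row 4
Move 2: O drops in col 3, lands at row 4
Move 3: X drops in col 2, lands at row 4
Move 4: O drops in col 4, lands at row 4
Move 5: X drops in col 3, lands at row 3
Move 6: O drops in col 3, lands at row 2
Move 7: X drops in col 0, lands at row 4
Move 8: O drops in col 2, lands at row 3
Move 9: X drops in col 0, lands at row 3
Move 10: O drops in col 1, lands at row 3
Move 11: X drops in col 1, lands at row 2

Answer: .....
.....
.X.O.
XOOX.
XXXOO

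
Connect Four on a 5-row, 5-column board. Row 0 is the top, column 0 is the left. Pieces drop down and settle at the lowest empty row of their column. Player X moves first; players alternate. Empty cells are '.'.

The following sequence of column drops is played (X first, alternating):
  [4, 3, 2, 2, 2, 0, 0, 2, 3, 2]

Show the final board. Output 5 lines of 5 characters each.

Move 1: X drops in col 4, lands at row 4
Move 2: O drops in col 3, lands at row 4
Move 3: X drops in col 2, lands at row 4
Move 4: O drops in col 2, lands at row 3
Move 5: X drops in col 2, lands at row 2
Move 6: O drops in col 0, lands at row 4
Move 7: X drops in col 0, lands at row 3
Move 8: O drops in col 2, lands at row 1
Move 9: X drops in col 3, lands at row 3
Move 10: O drops in col 2, lands at row 0

Answer: ..O..
..O..
..X..
X.OX.
O.XOX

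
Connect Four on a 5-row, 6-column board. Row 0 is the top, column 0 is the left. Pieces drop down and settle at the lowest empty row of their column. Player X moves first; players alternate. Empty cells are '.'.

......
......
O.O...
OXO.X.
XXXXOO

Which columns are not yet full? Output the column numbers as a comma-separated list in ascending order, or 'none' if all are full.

Answer: 0,1,2,3,4,5

Derivation:
col 0: top cell = '.' → open
col 1: top cell = '.' → open
col 2: top cell = '.' → open
col 3: top cell = '.' → open
col 4: top cell = '.' → open
col 5: top cell = '.' → open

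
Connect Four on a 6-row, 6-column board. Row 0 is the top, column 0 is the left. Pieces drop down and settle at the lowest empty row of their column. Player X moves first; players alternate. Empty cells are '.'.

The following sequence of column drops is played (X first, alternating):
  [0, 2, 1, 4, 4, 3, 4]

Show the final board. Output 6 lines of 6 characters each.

Move 1: X drops in col 0, lands at row 5
Move 2: O drops in col 2, lands at row 5
Move 3: X drops in col 1, lands at row 5
Move 4: O drops in col 4, lands at row 5
Move 5: X drops in col 4, lands at row 4
Move 6: O drops in col 3, lands at row 5
Move 7: X drops in col 4, lands at row 3

Answer: ......
......
......
....X.
....X.
XXOOO.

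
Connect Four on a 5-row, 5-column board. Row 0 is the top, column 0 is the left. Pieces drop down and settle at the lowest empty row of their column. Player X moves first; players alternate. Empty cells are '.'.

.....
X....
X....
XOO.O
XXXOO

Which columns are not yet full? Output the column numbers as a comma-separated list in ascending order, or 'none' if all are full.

col 0: top cell = '.' → open
col 1: top cell = '.' → open
col 2: top cell = '.' → open
col 3: top cell = '.' → open
col 4: top cell = '.' → open

Answer: 0,1,2,3,4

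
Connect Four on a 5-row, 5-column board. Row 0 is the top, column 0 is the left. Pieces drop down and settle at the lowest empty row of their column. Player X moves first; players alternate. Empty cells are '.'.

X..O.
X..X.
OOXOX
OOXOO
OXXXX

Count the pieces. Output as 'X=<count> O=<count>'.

X=10 O=9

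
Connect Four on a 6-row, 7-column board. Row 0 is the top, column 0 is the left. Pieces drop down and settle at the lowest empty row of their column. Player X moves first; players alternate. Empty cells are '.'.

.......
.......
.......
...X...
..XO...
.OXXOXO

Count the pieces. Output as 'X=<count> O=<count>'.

X=5 O=4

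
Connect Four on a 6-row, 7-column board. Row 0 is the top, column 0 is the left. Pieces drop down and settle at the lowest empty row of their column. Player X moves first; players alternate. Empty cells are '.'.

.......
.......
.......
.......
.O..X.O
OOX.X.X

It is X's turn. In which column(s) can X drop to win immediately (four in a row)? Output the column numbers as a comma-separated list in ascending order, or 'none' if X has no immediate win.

Answer: none

Derivation:
col 0: drop X → no win
col 1: drop X → no win
col 2: drop X → no win
col 3: drop X → no win
col 4: drop X → no win
col 5: drop X → no win
col 6: drop X → no win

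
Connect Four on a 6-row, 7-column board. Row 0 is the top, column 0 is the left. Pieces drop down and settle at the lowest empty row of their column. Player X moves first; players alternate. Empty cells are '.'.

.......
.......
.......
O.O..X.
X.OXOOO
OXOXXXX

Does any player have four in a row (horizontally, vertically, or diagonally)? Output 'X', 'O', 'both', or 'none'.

X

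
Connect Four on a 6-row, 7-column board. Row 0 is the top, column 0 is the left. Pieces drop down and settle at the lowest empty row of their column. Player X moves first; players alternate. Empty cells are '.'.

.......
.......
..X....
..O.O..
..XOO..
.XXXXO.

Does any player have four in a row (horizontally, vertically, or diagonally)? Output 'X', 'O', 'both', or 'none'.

X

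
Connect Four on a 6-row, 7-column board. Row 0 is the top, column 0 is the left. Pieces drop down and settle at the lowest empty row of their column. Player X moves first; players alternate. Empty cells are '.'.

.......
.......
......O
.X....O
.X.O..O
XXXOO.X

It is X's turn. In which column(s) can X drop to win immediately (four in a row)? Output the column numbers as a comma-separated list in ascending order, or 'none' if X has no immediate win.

Answer: 1

Derivation:
col 0: drop X → no win
col 1: drop X → WIN!
col 2: drop X → no win
col 3: drop X → no win
col 4: drop X → no win
col 5: drop X → no win
col 6: drop X → no win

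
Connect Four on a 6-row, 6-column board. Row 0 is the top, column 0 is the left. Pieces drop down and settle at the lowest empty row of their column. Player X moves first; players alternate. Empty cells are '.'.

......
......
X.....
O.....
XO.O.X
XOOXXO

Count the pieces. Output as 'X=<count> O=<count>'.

X=6 O=6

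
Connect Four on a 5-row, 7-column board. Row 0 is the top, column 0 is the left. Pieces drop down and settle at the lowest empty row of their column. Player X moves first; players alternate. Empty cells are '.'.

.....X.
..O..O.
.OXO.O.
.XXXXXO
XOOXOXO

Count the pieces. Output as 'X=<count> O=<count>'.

X=10 O=10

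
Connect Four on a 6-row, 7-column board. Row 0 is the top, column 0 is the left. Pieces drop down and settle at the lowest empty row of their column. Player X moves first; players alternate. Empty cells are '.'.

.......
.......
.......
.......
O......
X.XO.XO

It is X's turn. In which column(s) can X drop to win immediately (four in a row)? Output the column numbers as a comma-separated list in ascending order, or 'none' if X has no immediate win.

col 0: drop X → no win
col 1: drop X → no win
col 2: drop X → no win
col 3: drop X → no win
col 4: drop X → no win
col 5: drop X → no win
col 6: drop X → no win

Answer: none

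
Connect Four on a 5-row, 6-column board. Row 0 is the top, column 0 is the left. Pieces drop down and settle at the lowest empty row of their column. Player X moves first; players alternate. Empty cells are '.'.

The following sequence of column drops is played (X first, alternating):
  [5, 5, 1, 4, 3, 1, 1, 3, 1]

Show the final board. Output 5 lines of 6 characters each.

Answer: ......
.X....
.X....
.O.O.O
.X.XOX

Derivation:
Move 1: X drops in col 5, lands at row 4
Move 2: O drops in col 5, lands at row 3
Move 3: X drops in col 1, lands at row 4
Move 4: O drops in col 4, lands at row 4
Move 5: X drops in col 3, lands at row 4
Move 6: O drops in col 1, lands at row 3
Move 7: X drops in col 1, lands at row 2
Move 8: O drops in col 3, lands at row 3
Move 9: X drops in col 1, lands at row 1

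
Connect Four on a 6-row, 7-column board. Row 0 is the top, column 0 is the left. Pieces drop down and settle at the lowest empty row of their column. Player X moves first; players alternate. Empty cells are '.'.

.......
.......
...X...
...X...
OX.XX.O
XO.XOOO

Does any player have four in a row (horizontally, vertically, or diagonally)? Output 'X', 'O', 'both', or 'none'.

X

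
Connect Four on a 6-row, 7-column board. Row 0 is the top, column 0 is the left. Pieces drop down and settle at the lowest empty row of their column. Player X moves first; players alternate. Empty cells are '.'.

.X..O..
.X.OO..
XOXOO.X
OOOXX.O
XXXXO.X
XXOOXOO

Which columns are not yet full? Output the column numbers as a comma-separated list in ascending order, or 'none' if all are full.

col 0: top cell = '.' → open
col 1: top cell = 'X' → FULL
col 2: top cell = '.' → open
col 3: top cell = '.' → open
col 4: top cell = 'O' → FULL
col 5: top cell = '.' → open
col 6: top cell = '.' → open

Answer: 0,2,3,5,6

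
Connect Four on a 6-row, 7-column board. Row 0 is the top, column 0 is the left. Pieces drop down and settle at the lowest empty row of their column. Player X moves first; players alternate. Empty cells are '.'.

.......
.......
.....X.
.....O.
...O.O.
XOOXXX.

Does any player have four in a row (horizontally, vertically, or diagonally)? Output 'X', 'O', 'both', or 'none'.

none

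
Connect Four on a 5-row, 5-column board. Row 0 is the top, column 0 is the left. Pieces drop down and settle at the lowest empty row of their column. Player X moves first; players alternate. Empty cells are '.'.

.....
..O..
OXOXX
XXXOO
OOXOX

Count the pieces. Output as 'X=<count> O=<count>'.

X=8 O=8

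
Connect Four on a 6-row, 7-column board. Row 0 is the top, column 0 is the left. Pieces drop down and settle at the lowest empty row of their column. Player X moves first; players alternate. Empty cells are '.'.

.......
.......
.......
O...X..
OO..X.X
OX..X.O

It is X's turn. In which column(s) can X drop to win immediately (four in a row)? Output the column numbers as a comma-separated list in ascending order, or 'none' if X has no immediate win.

col 0: drop X → no win
col 1: drop X → no win
col 2: drop X → no win
col 3: drop X → no win
col 4: drop X → WIN!
col 5: drop X → no win
col 6: drop X → no win

Answer: 4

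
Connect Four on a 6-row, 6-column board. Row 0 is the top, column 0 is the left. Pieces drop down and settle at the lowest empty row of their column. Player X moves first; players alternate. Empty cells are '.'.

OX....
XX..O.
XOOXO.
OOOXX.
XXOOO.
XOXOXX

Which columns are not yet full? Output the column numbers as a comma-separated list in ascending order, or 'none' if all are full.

Answer: 2,3,4,5

Derivation:
col 0: top cell = 'O' → FULL
col 1: top cell = 'X' → FULL
col 2: top cell = '.' → open
col 3: top cell = '.' → open
col 4: top cell = '.' → open
col 5: top cell = '.' → open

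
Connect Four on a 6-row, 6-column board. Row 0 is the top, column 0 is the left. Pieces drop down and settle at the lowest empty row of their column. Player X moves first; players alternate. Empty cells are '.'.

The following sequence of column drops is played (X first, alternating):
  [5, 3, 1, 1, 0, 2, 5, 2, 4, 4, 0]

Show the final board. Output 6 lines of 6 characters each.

Answer: ......
......
......
......
XOO.OX
XXOOXX

Derivation:
Move 1: X drops in col 5, lands at row 5
Move 2: O drops in col 3, lands at row 5
Move 3: X drops in col 1, lands at row 5
Move 4: O drops in col 1, lands at row 4
Move 5: X drops in col 0, lands at row 5
Move 6: O drops in col 2, lands at row 5
Move 7: X drops in col 5, lands at row 4
Move 8: O drops in col 2, lands at row 4
Move 9: X drops in col 4, lands at row 5
Move 10: O drops in col 4, lands at row 4
Move 11: X drops in col 0, lands at row 4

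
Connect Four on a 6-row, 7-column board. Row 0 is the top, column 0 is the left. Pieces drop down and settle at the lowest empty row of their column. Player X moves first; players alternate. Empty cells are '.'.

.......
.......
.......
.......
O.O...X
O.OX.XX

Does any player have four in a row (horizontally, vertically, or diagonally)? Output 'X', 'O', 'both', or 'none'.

none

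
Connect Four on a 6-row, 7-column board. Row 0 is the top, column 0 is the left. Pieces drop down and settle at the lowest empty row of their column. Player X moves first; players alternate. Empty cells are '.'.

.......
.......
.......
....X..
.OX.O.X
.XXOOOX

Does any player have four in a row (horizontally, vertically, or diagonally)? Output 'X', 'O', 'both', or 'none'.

none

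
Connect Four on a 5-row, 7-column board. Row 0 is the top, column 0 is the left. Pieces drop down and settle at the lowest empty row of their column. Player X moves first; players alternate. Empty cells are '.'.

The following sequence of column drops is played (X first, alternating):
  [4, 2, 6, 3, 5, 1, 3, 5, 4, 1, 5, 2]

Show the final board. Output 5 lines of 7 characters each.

Answer: .......
.......
.....X.
.OOXXO.
.OOOXXX

Derivation:
Move 1: X drops in col 4, lands at row 4
Move 2: O drops in col 2, lands at row 4
Move 3: X drops in col 6, lands at row 4
Move 4: O drops in col 3, lands at row 4
Move 5: X drops in col 5, lands at row 4
Move 6: O drops in col 1, lands at row 4
Move 7: X drops in col 3, lands at row 3
Move 8: O drops in col 5, lands at row 3
Move 9: X drops in col 4, lands at row 3
Move 10: O drops in col 1, lands at row 3
Move 11: X drops in col 5, lands at row 2
Move 12: O drops in col 2, lands at row 3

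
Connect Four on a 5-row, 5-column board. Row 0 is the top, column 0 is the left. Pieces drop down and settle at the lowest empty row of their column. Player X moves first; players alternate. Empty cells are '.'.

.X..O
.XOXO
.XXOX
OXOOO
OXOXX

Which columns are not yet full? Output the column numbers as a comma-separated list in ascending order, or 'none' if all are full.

Answer: 0,2,3

Derivation:
col 0: top cell = '.' → open
col 1: top cell = 'X' → FULL
col 2: top cell = '.' → open
col 3: top cell = '.' → open
col 4: top cell = 'O' → FULL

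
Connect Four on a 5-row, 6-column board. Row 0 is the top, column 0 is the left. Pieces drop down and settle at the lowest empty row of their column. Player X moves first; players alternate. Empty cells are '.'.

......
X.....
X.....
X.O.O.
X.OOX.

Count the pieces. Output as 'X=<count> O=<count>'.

X=5 O=4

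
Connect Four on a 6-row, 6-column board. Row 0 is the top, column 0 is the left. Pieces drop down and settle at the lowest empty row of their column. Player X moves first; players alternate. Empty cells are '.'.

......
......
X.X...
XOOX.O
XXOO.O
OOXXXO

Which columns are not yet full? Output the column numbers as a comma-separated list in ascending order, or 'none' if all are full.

Answer: 0,1,2,3,4,5

Derivation:
col 0: top cell = '.' → open
col 1: top cell = '.' → open
col 2: top cell = '.' → open
col 3: top cell = '.' → open
col 4: top cell = '.' → open
col 5: top cell = '.' → open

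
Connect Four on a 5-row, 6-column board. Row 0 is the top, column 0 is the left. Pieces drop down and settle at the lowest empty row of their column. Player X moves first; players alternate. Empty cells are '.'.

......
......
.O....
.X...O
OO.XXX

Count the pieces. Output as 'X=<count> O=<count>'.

X=4 O=4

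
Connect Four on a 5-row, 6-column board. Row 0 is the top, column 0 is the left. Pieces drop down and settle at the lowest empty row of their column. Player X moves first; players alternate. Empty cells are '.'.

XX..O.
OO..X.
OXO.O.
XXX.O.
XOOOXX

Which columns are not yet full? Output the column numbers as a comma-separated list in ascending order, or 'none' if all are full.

col 0: top cell = 'X' → FULL
col 1: top cell = 'X' → FULL
col 2: top cell = '.' → open
col 3: top cell = '.' → open
col 4: top cell = 'O' → FULL
col 5: top cell = '.' → open

Answer: 2,3,5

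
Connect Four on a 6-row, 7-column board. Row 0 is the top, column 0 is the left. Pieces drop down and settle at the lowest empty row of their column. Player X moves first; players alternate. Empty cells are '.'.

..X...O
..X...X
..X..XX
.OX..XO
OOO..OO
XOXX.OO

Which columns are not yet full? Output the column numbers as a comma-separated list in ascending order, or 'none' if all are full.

col 0: top cell = '.' → open
col 1: top cell = '.' → open
col 2: top cell = 'X' → FULL
col 3: top cell = '.' → open
col 4: top cell = '.' → open
col 5: top cell = '.' → open
col 6: top cell = 'O' → FULL

Answer: 0,1,3,4,5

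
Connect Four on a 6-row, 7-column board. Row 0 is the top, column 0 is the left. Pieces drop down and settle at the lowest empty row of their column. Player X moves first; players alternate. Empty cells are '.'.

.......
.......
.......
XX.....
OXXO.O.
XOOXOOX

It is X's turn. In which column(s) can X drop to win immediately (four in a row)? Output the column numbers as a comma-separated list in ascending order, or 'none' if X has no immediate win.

col 0: drop X → WIN!
col 1: drop X → no win
col 2: drop X → no win
col 3: drop X → no win
col 4: drop X → no win
col 5: drop X → no win
col 6: drop X → no win

Answer: 0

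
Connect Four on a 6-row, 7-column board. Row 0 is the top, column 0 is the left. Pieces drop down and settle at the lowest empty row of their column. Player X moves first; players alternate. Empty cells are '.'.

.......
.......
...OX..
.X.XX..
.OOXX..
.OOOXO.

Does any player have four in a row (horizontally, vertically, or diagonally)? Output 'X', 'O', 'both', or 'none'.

X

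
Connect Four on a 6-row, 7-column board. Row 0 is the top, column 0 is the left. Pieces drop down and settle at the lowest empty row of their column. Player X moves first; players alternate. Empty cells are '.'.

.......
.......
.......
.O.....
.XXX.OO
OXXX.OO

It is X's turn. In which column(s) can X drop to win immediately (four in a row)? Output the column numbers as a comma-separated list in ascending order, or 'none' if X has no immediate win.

Answer: 0,4

Derivation:
col 0: drop X → WIN!
col 1: drop X → no win
col 2: drop X → no win
col 3: drop X → no win
col 4: drop X → WIN!
col 5: drop X → no win
col 6: drop X → no win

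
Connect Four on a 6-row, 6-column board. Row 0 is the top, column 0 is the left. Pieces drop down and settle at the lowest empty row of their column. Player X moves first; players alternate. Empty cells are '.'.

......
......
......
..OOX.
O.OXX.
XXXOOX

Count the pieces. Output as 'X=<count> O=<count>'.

X=7 O=6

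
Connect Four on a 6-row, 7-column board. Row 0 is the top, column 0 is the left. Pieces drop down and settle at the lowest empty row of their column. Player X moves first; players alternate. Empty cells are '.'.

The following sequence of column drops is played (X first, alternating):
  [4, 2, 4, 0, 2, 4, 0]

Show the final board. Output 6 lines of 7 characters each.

Answer: .......
.......
.......
....O..
X.X.X..
O.O.X..

Derivation:
Move 1: X drops in col 4, lands at row 5
Move 2: O drops in col 2, lands at row 5
Move 3: X drops in col 4, lands at row 4
Move 4: O drops in col 0, lands at row 5
Move 5: X drops in col 2, lands at row 4
Move 6: O drops in col 4, lands at row 3
Move 7: X drops in col 0, lands at row 4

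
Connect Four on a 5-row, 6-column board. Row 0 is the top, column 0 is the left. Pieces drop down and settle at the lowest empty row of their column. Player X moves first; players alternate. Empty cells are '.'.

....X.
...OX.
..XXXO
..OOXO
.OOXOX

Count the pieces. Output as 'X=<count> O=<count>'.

X=8 O=8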